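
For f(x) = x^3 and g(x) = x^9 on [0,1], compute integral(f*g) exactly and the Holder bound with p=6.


Step 1: Exact integral of f*g = integral(x^12, 0, 1) = 1/13
     = 0.076923
Step 2: Holder bound with p=6, q=1.2:
  ||f||_p = (integral x^18 dx)^(1/6) = (1/19)^(1/6) = 0.612173
  ||g||_q = (integral x^10.8 dx)^(1/1.2) = (1/11.8)^(1/1.2) = 0.127869
Step 3: Holder bound = ||f||_p * ||g||_q = 0.612173 * 0.127869 = 0.078278
Verification: 0.076923 <= 0.078278 (Holder holds)


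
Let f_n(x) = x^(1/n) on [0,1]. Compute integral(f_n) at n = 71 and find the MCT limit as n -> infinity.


At n = 71: f_71(x) = x^(1/71).
Step 1: integral(x^(1/71), 0, 1) = [x^(1/71+1) / (1/71+1)] from 0 to 1
     = 1 / (1/71 + 1) = 1 / ((71+1)/71) = 71/(71+1)
     = 71/72 = 0.986111
Step 2: As n -> infinity, f_n(x) = x^(1/n) -> 1 for x in (0,1], and f_n is increasing in n.
By MCT, lim_n integral(f_n) = integral(lim_n f_n) = integral(1, 0, 1) = 1.
Step 3: Verify convergence: 71/72 = 0.986111 -> 1


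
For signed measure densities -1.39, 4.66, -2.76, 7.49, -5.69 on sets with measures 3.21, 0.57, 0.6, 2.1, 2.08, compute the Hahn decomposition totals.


Step 1: Compute signed measure on each set:
  Set 1: -1.39 * 3.21 = -4.4619
  Set 2: 4.66 * 0.57 = 2.6562
  Set 3: -2.76 * 0.6 = -1.656
  Set 4: 7.49 * 2.1 = 15.729
  Set 5: -5.69 * 2.08 = -11.8352
Step 2: Total signed measure = (-4.4619) + (2.6562) + (-1.656) + (15.729) + (-11.8352)
     = 0.4321
Step 3: Positive part mu+(X) = sum of positive contributions = 18.3852
Step 4: Negative part mu-(X) = |sum of negative contributions| = 17.9531


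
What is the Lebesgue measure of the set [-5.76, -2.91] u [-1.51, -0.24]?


For pairwise disjoint intervals, m(union) = sum of lengths.
= (-2.91 - -5.76) + (-0.24 - -1.51)
= 2.85 + 1.27
= 4.12


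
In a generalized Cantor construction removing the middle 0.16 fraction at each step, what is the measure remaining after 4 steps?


Step 1: At each step, fraction remaining = 1 - 0.16 = 0.84
Step 2: After 4 steps, measure = (0.84)^4
Step 3: Computing the power step by step:
  After step 1: 0.84
  After step 2: 0.7056
  After step 3: 0.592704
  After step 4: 0.497871
Result = 0.497871


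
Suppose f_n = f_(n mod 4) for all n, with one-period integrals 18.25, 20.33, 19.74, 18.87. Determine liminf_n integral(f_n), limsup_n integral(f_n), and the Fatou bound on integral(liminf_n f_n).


The sequence (integral(f_n)) is periodic with period 4, repeating the values 18.25, 20.33, 19.74, 18.87 indefinitely.
Step 1: For a periodic sequence, every tail (a_m, a_(m+1), ...) contains all 4 period values infinitely often.
Step 2: Hence inf of every tail = min of the period values = min(18.25, 20.33, 19.74, 18.87) = 18.25.
        liminf_n integral(f_n) = sup over m of (inf of tail from m) = 18.25.
Step 3: Similarly sup of every tail = max of the period values = 20.33.
        limsup_n integral(f_n) = 20.33.
Step 4: Fatou's lemma: integral(liminf_n f_n) <= liminf_n integral(f_n) = 18.25.
        So the integral of the pointwise liminf is at most 18.25.


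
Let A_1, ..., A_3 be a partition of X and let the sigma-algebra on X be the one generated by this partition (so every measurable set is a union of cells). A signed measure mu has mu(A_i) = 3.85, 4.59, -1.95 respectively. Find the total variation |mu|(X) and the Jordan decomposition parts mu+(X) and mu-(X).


Step 1: Every measurable set is a union of atoms (the cells / points), so a Hahn decomposition is
  obtained by grouping atoms by sign: P = union of atoms with mu > 0, N = union of the remaining atoms.
  Atoms in P (indices): 1, 2;  atoms in N (indices): 3
  Positive values: 3.85, 4.59
  Negative values: -1.95
Step 2: mu+(X) = mu(P) = sum of positive atom values = 8.44
Step 3: mu-(X) = -mu(N) = sum of |negative atom values| = 1.95
Step 4: |mu|(X) = mu+(X) + mu-(X) = 8.44 + 1.95 = 10.39


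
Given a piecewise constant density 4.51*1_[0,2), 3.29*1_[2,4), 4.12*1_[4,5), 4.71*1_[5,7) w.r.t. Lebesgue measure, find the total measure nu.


Integrate each piece of the Radon-Nikodym derivative:
Step 1: integral_0^2 4.51 dx = 4.51*(2-0) = 4.51*2 = 9.02
Step 2: integral_2^4 3.29 dx = 3.29*(4-2) = 3.29*2 = 6.58
Step 3: integral_4^5 4.12 dx = 4.12*(5-4) = 4.12*1 = 4.12
Step 4: integral_5^7 4.71 dx = 4.71*(7-5) = 4.71*2 = 9.42
Total: 9.02 + 6.58 + 4.12 + 9.42 = 29.14


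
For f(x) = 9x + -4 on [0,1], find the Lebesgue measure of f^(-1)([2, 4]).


f^(-1)([2, 4]) = {x : 2 <= 9x + -4 <= 4}
Solving: (2 - -4)/9 <= x <= (4 - -4)/9
= [0.666667, 0.888889]
Intersecting with [0,1]: [0.666667, 0.888889]
Measure = 0.888889 - 0.666667 = 0.222222


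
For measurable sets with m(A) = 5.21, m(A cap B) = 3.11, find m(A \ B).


m(A \ B) = m(A) - m(A n B)
= 5.21 - 3.11
= 2.1


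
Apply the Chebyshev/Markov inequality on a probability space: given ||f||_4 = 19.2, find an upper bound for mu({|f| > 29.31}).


Chebyshev/Markov inequality: mu(|f| > eps) <= (||f||_p / eps)^p
Step 1: ||f||_4 / eps = 19.2 / 29.31 = 0.655067
Step 2: Raise to power p = 4:
  (0.655067)^4 = 0.184137
Step 3: Therefore mu(|f| > 29.31) <= 0.184137


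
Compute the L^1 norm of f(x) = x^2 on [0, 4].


Step 1: ||f||_1 = (integral_0^4 |x^2|^1 dx)^(1/1)
     = (integral_0^4 x^2 dx)^(1/1)
Step 2: integral_0^4 x^2 dx = [x^3/(3)] from 0 to 4 = 4^3/3
     = 64/3 = 21.333333
Step 3: ||f||_1 = (21.333333)^(1/1) = 21.333333


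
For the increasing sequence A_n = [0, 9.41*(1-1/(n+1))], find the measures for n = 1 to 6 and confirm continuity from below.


By continuity of measure from below: if A_n increases to A, then m(A_n) -> m(A).
Here A = [0, 9.41], so m(A) = 9.41
Step 1: a_1 = 9.41*(1 - 1/2) = 4.705, m(A_1) = 4.705
Step 2: a_2 = 9.41*(1 - 1/3) = 6.2733, m(A_2) = 6.2733
Step 3: a_3 = 9.41*(1 - 1/4) = 7.0575, m(A_3) = 7.0575
Step 4: a_4 = 9.41*(1 - 1/5) = 7.528, m(A_4) = 7.528
Step 5: a_5 = 9.41*(1 - 1/6) = 7.8417, m(A_5) = 7.8417
Step 6: a_6 = 9.41*(1 - 1/7) = 8.0657, m(A_6) = 8.0657
Limit: m(A_n) -> m([0,9.41]) = 9.41


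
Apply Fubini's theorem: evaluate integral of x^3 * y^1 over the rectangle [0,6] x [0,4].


By Fubini's theorem, the double integral factors as a product of single integrals:
Step 1: integral_0^6 x^3 dx = [x^4/4] from 0 to 6
     = 6^4/4 = 324
Step 2: integral_0^4 y^1 dy = [y^2/2] from 0 to 4
     = 4^2/2 = 8
Step 3: Double integral = 324 * 8 = 2592


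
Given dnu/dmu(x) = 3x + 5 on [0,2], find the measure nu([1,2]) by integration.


nu(A) = integral_A (dnu/dmu) dmu = integral_1^2 (3x + 5) dx
Step 1: Antiderivative F(x) = (3/2)x^2 + 5x
Step 2: F(2) = (3/2)*2^2 + 5*2 = 6 + 10 = 16
Step 3: F(1) = (3/2)*1^2 + 5*1 = 1.5 + 5 = 6.5
Step 4: nu([1,2]) = F(2) - F(1) = 16 - 6.5 = 9.5


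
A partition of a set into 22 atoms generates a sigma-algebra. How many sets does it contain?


Each element of the sigma-algebra is a union of some subset of the 22 atoms.
The number of such subsets is 2^22 = 4194304.


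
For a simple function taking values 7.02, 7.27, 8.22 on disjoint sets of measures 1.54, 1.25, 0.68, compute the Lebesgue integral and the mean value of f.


Step 1: Integral = sum(value_i * measure_i)
= 7.02*1.54 + 7.27*1.25 + 8.22*0.68
= 10.8108 + 9.0875 + 5.5896
= 25.4879
Step 2: Total measure of domain = 1.54 + 1.25 + 0.68 = 3.47
Step 3: Average value = 25.4879 / 3.47 = 7.345216


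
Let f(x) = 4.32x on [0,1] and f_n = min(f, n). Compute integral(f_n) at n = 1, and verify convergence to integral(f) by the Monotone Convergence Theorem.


f(x) = 4.32x on [0,1]; f_n(x) = min(4.32x, n). At n = 1:
Step 1: f(x) reaches 1 at x = 1/4.32 = 0.231481
Step 2: integral(f_1) = integral(4.32x, 0, 0.231481) + integral(1, 0.231481, 1)
       = 4.32*0.231481^2/2 + 1*(1 - 0.231481)
       = 0.115741 + 0.768519
       = 0.884259
Step 3: As n -> infinity, f_n increases to f, so by MCT integral(f_n) -> integral(f) = 4.32/2 = 2.16.
Convergence: integral(f_1) = 0.884259 -> 2.16 as n -> infinity


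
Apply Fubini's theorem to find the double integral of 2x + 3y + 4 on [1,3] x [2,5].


By Fubini, integrate in x first, then y.
Step 1: Fix y, integrate over x in [1,3]:
  integral(2x + 3y + 4, x=1..3)
  = 2*(3^2 - 1^2)/2 + (3y + 4)*(3 - 1)
  = 8 + (3y + 4)*2
  = 8 + 6y + 8
  = 16 + 6y
Step 2: Integrate over y in [2,5]:
  integral(16 + 6y, y=2..5)
  = 16*3 + 6*(5^2 - 2^2)/2
  = 48 + 63
  = 111


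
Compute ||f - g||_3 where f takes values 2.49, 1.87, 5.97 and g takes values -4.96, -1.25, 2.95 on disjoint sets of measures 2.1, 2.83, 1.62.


Step 1: Compute differences f_i - g_i:
  2.49 - -4.96 = 7.45
  1.87 - -1.25 = 3.12
  5.97 - 2.95 = 3.02
Step 2: Compute |diff|^3 * measure for each set:
  |7.45|^3 * 2.1 = 413.493625 * 2.1 = 868.336613
  |3.12|^3 * 2.83 = 30.371328 * 2.83 = 85.950858
  |3.02|^3 * 1.62 = 27.543608 * 1.62 = 44.620645
Step 3: Sum = 998.908116
Step 4: ||f-g||_3 = (998.908116)^(1/3) = 9.996359


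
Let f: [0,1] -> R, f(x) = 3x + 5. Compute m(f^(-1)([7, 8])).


f^(-1)([7, 8]) = {x : 7 <= 3x + 5 <= 8}
Solving: (7 - 5)/3 <= x <= (8 - 5)/3
= [0.666667, 1]
Intersecting with [0,1]: [0.666667, 1]
Measure = 1 - 0.666667 = 0.333333


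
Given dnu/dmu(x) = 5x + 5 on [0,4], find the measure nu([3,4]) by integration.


nu(A) = integral_A (dnu/dmu) dmu = integral_3^4 (5x + 5) dx
Step 1: Antiderivative F(x) = (5/2)x^2 + 5x
Step 2: F(4) = (5/2)*4^2 + 5*4 = 40 + 20 = 60
Step 3: F(3) = (5/2)*3^2 + 5*3 = 22.5 + 15 = 37.5
Step 4: nu([3,4]) = F(4) - F(3) = 60 - 37.5 = 22.5


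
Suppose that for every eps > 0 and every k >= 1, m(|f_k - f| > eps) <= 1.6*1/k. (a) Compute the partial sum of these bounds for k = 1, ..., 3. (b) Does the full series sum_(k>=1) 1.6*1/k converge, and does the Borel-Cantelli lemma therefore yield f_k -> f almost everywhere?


Step 1: List the terms 1.6*1/k for k = 1 to 3:
  k=1: 1.6
  k=2: 0.8
  k=3: 0.533333
Step 2: Partial sum = 1.6 + 0.8 + 0.533333
     = 2.933333
Step 3: The full series sum_(k>=1) 1.6*1/k diverges (harmonic series, p = 1; a nonzero constant multiple of a divergent series diverges).
Step 4: The (first) Borel-Cantelli lemma requires a summable sequence of measures, so it does not apply here;
        from this bound alone no conclusion about a.e. convergence can be drawn (convergence in measure still
        gives an a.e.-convergent subsequence, but not a.e. convergence of the whole sequence).
Conclusion: series diverges; Borel-Cantelli is inconclusive about a.e. convergence of f_k.


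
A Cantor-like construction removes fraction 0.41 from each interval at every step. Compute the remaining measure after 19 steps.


Step 1: At each step, fraction remaining = 1 - 0.41 = 0.59
Step 2: After 19 steps, measure = (0.59)^19
Result = 4.427802e-05


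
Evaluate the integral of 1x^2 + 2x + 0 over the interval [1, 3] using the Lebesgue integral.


The Lebesgue integral of a Riemann-integrable function agrees with the Riemann integral.
Antiderivative F(x) = (1/3)x^3 + (2/2)x^2 + 0x
F(3) = (1/3)*3^3 + (2/2)*3^2 + 0*3
     = (1/3)*27 + (2/2)*9 + 0*3
     = 9 + 9 + 0
     = 18
F(1) = 1.333333
Integral = F(3) - F(1) = 18 - 1.333333 = 16.666667


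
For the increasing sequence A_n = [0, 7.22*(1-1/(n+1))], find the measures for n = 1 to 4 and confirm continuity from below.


By continuity of measure from below: if A_n increases to A, then m(A_n) -> m(A).
Here A = [0, 7.22], so m(A) = 7.22
Step 1: a_1 = 7.22*(1 - 1/2) = 3.61, m(A_1) = 3.61
Step 2: a_2 = 7.22*(1 - 1/3) = 4.8133, m(A_2) = 4.8133
Step 3: a_3 = 7.22*(1 - 1/4) = 5.415, m(A_3) = 5.415
Step 4: a_4 = 7.22*(1 - 1/5) = 5.776, m(A_4) = 5.776
Limit: m(A_n) -> m([0,7.22]) = 7.22


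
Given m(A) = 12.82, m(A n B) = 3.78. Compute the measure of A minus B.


m(A \ B) = m(A) - m(A n B)
= 12.82 - 3.78
= 9.04


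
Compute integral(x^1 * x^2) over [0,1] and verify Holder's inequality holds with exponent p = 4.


Step 1: Exact integral of f*g = integral(x^3, 0, 1) = 1/4
     = 0.25
Step 2: Holder bound with p=4, q=1.333333:
  ||f||_p = (integral x^4 dx)^(1/4) = (1/5)^(1/4) = 0.66874
  ||g||_q = (integral x^2.666667 dx)^(1/1.333333) = (1/3.666667)^(1/1.333333) = 0.377395
Step 3: Holder bound = ||f||_p * ||g||_q = 0.66874 * 0.377395 = 0.252379
Verification: 0.25 <= 0.252379 (Holder holds)


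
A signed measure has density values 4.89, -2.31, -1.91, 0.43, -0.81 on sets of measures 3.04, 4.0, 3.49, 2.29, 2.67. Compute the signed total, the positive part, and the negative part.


Step 1: Compute signed measure on each set:
  Set 1: 4.89 * 3.04 = 14.8656
  Set 2: -2.31 * 4.0 = -9.24
  Set 3: -1.91 * 3.49 = -6.6659
  Set 4: 0.43 * 2.29 = 0.9847
  Set 5: -0.81 * 2.67 = -2.1627
Step 2: Total signed measure = (14.8656) + (-9.24) + (-6.6659) + (0.9847) + (-2.1627)
     = -2.2183
Step 3: Positive part mu+(X) = sum of positive contributions = 15.8503
Step 4: Negative part mu-(X) = |sum of negative contributions| = 18.0686


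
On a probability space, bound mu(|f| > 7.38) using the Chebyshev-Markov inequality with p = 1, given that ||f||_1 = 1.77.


Chebyshev/Markov inequality: mu(|f| > eps) <= (||f||_p / eps)^p
Step 1: ||f||_1 / eps = 1.77 / 7.38 = 0.239837
Step 2: Raise to power p = 1:
  (0.239837)^1 = 0.239837
Step 3: Therefore mu(|f| > 7.38) <= 0.239837


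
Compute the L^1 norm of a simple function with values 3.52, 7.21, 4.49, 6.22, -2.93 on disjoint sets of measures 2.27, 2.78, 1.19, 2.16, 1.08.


Step 1: Compute |f_i|^1 for each value:
  |3.52|^1 = 3.52
  |7.21|^1 = 7.21
  |4.49|^1 = 4.49
  |6.22|^1 = 6.22
  |-2.93|^1 = 2.93
Step 2: Multiply by measures and sum:
  3.52 * 2.27 = 7.9904
  7.21 * 2.78 = 20.0438
  4.49 * 1.19 = 5.3431
  6.22 * 2.16 = 13.4352
  2.93 * 1.08 = 3.1644
Sum = 7.9904 + 20.0438 + 5.3431 + 13.4352 + 3.1644 = 49.9769
Step 3: Take the p-th root:
||f||_1 = (49.9769)^(1/1) = 49.9769


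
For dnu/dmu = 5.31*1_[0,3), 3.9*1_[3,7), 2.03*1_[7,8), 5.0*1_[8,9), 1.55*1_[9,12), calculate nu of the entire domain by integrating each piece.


Integrate each piece of the Radon-Nikodym derivative:
Step 1: integral_0^3 5.31 dx = 5.31*(3-0) = 5.31*3 = 15.93
Step 2: integral_3^7 3.9 dx = 3.9*(7-3) = 3.9*4 = 15.6
Step 3: integral_7^8 2.03 dx = 2.03*(8-7) = 2.03*1 = 2.03
Step 4: integral_8^9 5.0 dx = 5.0*(9-8) = 5.0*1 = 5
Step 5: integral_9^12 1.55 dx = 1.55*(12-9) = 1.55*3 = 4.65
Total: 15.93 + 15.6 + 2.03 + 5 + 4.65 = 43.21


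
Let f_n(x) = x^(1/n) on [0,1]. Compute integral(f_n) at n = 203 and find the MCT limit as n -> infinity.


At n = 203: f_203(x) = x^(1/203).
Step 1: integral(x^(1/203), 0, 1) = [x^(1/203+1) / (1/203+1)] from 0 to 1
     = 1 / (1/203 + 1) = 1 / ((203+1)/203) = 203/(203+1)
     = 203/204 = 0.995098
Step 2: As n -> infinity, f_n(x) = x^(1/n) -> 1 for x in (0,1], and f_n is increasing in n.
By MCT, lim_n integral(f_n) = integral(lim_n f_n) = integral(1, 0, 1) = 1.
Step 3: Verify convergence: 203/204 = 0.995098 -> 1


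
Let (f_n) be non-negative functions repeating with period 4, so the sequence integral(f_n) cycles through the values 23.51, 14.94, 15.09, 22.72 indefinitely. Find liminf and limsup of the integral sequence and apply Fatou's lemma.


The sequence (integral(f_n)) is periodic with period 4, repeating the values 23.51, 14.94, 15.09, 22.72 indefinitely.
Step 1: For a periodic sequence, every tail (a_m, a_(m+1), ...) contains all 4 period values infinitely often.
Step 2: Hence inf of every tail = min of the period values = min(23.51, 14.94, 15.09, 22.72) = 14.94.
        liminf_n integral(f_n) = sup over m of (inf of tail from m) = 14.94.
Step 3: Similarly sup of every tail = max of the period values = 23.51.
        limsup_n integral(f_n) = 23.51.
Step 4: Fatou's lemma: integral(liminf_n f_n) <= liminf_n integral(f_n) = 14.94.
        So the integral of the pointwise liminf is at most 14.94.


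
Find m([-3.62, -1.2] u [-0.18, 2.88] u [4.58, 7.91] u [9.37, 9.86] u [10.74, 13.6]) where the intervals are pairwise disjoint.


For pairwise disjoint intervals, m(union) = sum of lengths.
= (-1.2 - -3.62) + (2.88 - -0.18) + (7.91 - 4.58) + (9.86 - 9.37) + (13.6 - 10.74)
= 2.42 + 3.06 + 3.33 + 0.49 + 2.86
= 12.16


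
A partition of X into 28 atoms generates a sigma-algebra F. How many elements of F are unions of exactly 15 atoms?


Each element of F is a union of some subset of the 28 atoms.
Elements that are unions of exactly 15 atoms correspond to 15-element subsets of the 28 atoms.
Count = C(28, 15) = 28! / (15! * 13!) = 37442160.


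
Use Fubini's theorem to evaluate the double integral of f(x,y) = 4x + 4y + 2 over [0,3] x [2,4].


By Fubini, integrate in x first, then y.
Step 1: Fix y, integrate over x in [0,3]:
  integral(4x + 4y + 2, x=0..3)
  = 4*(3^2 - 0^2)/2 + (4y + 2)*(3 - 0)
  = 18 + (4y + 2)*3
  = 18 + 12y + 6
  = 24 + 12y
Step 2: Integrate over y in [2,4]:
  integral(24 + 12y, y=2..4)
  = 24*2 + 12*(4^2 - 2^2)/2
  = 48 + 72
  = 120


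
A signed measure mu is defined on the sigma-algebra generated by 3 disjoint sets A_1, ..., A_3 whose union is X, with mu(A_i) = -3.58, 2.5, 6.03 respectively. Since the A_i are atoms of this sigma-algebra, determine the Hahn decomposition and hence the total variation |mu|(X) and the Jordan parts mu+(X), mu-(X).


Step 1: Every measurable set is a union of atoms (the cells / points), so a Hahn decomposition is
  obtained by grouping atoms by sign: P = union of atoms with mu > 0, N = union of the remaining atoms.
  Atoms in P (indices): 2, 3;  atoms in N (indices): 1
  Positive values: 2.5, 6.03
  Negative values: -3.58
Step 2: mu+(X) = mu(P) = sum of positive atom values = 8.53
Step 3: mu-(X) = -mu(N) = sum of |negative atom values| = 3.58
Step 4: |mu|(X) = mu+(X) + mu-(X) = 8.53 + 3.58 = 12.11


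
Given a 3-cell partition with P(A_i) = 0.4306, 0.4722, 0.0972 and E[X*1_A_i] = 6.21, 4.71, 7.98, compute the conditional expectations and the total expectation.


For each cell A_i: E[X|A_i] = E[X*1_A_i] / P(A_i)
Step 1: E[X|A_1] = 6.21 / 0.4306 = 14.421737
Step 2: E[X|A_2] = 4.71 / 0.4722 = 9.974587
Step 3: E[X|A_3] = 7.98 / 0.0972 = 82.098765
Verification: E[X] = sum E[X*1_A_i] = 6.21 + 4.71 + 7.98 = 18.9


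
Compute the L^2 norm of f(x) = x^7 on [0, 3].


Step 1: ||f||_2 = (integral_0^3 |x^7|^2 dx)^(1/2)
     = (integral_0^3 x^14 dx)^(1/2)
Step 2: integral_0^3 x^14 dx = [x^15/(15)] from 0 to 3 = 3^15/15
     = 14348907/15 = 956593.8
Step 3: ||f||_2 = (956593.8)^(1/2) = 978.056133


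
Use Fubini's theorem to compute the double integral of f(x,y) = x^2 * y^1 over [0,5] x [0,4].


By Fubini's theorem, the double integral factors as a product of single integrals:
Step 1: integral_0^5 x^2 dx = [x^3/3] from 0 to 5
     = 5^3/3 = 41.666667
Step 2: integral_0^4 y^1 dy = [y^2/2] from 0 to 4
     = 4^2/2 = 8
Step 3: Double integral = 41.666667 * 8 = 333.333333


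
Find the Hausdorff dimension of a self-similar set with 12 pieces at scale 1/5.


For a self-similar set with N copies scaled by 1/r:
dim_H = log(N)/log(r) = log(12)/log(5)
= 2.484907/1.609438
= 1.543959


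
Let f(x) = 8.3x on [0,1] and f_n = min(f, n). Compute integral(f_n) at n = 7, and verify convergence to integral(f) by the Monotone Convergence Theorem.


f(x) = 8.3x on [0,1]; f_n(x) = min(8.3x, n). At n = 7:
Step 1: f(x) reaches 7 at x = 7/8.3 = 0.843373
Step 2: integral(f_7) = integral(8.3x, 0, 0.843373) + integral(7, 0.843373, 1)
       = 8.3*0.843373^2/2 + 7*(1 - 0.843373)
       = 2.951807 + 1.096386
       = 4.048193
Step 3: As n -> infinity, f_n increases to f, so by MCT integral(f_n) -> integral(f) = 8.3/2 = 4.15.
Convergence: integral(f_7) = 4.048193 -> 4.15 as n -> infinity


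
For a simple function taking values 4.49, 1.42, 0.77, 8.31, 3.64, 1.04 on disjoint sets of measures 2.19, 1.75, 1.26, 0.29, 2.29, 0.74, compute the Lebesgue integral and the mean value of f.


Step 1: Integral = sum(value_i * measure_i)
= 4.49*2.19 + 1.42*1.75 + 0.77*1.26 + 8.31*0.29 + 3.64*2.29 + 1.04*0.74
= 9.8331 + 2.485 + 0.9702 + 2.4099 + 8.3356 + 0.7696
= 24.8034
Step 2: Total measure of domain = 2.19 + 1.75 + 1.26 + 0.29 + 2.29 + 0.74 = 8.52
Step 3: Average value = 24.8034 / 8.52 = 2.911197


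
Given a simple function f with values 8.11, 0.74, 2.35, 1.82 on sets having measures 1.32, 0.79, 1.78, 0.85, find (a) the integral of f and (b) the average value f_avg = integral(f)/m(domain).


Step 1: Integral = sum(value_i * measure_i)
= 8.11*1.32 + 0.74*0.79 + 2.35*1.78 + 1.82*0.85
= 10.7052 + 0.5846 + 4.183 + 1.547
= 17.0198
Step 2: Total measure of domain = 1.32 + 0.79 + 1.78 + 0.85 = 4.74
Step 3: Average value = 17.0198 / 4.74 = 3.590675


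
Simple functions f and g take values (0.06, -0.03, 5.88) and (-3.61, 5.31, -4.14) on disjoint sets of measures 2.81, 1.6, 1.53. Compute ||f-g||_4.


Step 1: Compute differences f_i - g_i:
  0.06 - -3.61 = 3.67
  -0.03 - 5.31 = -5.34
  5.88 - -4.14 = 10.02
Step 2: Compute |diff|^4 * measure for each set:
  |3.67|^4 * 2.81 = 181.411267 * 2.81 = 509.765661
  |-5.34|^4 * 1.6 = 813.139443 * 1.6 = 1301.023109
  |10.02|^4 * 1.53 = 10080.24032 * 1.53 = 15422.76769
Step 3: Sum = 17233.55646
Step 4: ||f-g||_4 = (17233.55646)^(1/4) = 11.457602


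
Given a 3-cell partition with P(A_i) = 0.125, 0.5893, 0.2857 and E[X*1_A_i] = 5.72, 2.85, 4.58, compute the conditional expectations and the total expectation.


For each cell A_i: E[X|A_i] = E[X*1_A_i] / P(A_i)
Step 1: E[X|A_1] = 5.72 / 0.125 = 45.76
Step 2: E[X|A_2] = 2.85 / 0.5893 = 4.836246
Step 3: E[X|A_3] = 4.58 / 0.2857 = 16.030802
Verification: E[X] = sum E[X*1_A_i] = 5.72 + 2.85 + 4.58 = 13.15


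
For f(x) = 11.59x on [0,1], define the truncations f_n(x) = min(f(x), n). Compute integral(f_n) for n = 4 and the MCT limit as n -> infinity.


f(x) = 11.59x on [0,1]; f_n(x) = min(11.59x, n). At n = 4:
Step 1: f(x) reaches 4 at x = 4/11.59 = 0.345125
Step 2: integral(f_4) = integral(11.59x, 0, 0.345125) + integral(4, 0.345125, 1)
       = 11.59*0.345125^2/2 + 4*(1 - 0.345125)
       = 0.69025 + 2.6195
       = 3.30975
Step 3: As n -> infinity, f_n increases to f, so by MCT integral(f_n) -> integral(f) = 11.59/2 = 5.795.
Convergence: integral(f_4) = 3.30975 -> 5.795 as n -> infinity


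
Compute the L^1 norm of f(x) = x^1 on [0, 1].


Step 1: ||f||_1 = (integral_0^1 |x^1|^1 dx)^(1/1)
     = (integral_0^1 x^1 dx)^(1/1)
Step 2: integral_0^1 x^1 dx = [x^2/(2)] from 0 to 1 = 1^2/2
     = 1/2 = 0.5
Step 3: ||f||_1 = (0.5)^(1/1) = 0.5


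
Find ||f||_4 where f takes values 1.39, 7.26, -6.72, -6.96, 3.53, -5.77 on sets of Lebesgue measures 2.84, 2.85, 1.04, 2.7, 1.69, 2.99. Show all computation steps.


Step 1: Compute |f_i|^4 for each value:
  |1.39|^4 = 3.73301
  |7.26|^4 = 2778.091098
  |-6.72|^4 = 2039.281091
  |-6.96|^4 = 2346.588611
  |3.53|^4 = 155.274029
  |-5.77|^4 = 1108.41719
Step 2: Multiply by measures and sum:
  3.73301 * 2.84 = 10.60175
  2778.091098 * 2.85 = 7917.559629
  2039.281091 * 1.04 = 2120.852334
  2346.588611 * 2.7 = 6335.789249
  155.274029 * 1.69 = 262.413109
  1108.41719 * 2.99 = 3314.167399
Sum = 10.60175 + 7917.559629 + 2120.852334 + 6335.789249 + 262.413109 + 3314.167399 = 19961.383469
Step 3: Take the p-th root:
||f||_4 = (19961.383469)^(1/4) = 11.886327


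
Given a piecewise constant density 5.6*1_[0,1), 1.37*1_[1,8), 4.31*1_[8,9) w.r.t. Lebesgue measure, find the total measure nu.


Integrate each piece of the Radon-Nikodym derivative:
Step 1: integral_0^1 5.6 dx = 5.6*(1-0) = 5.6*1 = 5.6
Step 2: integral_1^8 1.37 dx = 1.37*(8-1) = 1.37*7 = 9.59
Step 3: integral_8^9 4.31 dx = 4.31*(9-8) = 4.31*1 = 4.31
Total: 5.6 + 9.59 + 4.31 = 19.5


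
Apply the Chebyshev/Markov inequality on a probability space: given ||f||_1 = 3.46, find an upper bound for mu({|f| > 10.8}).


Chebyshev/Markov inequality: mu(|f| > eps) <= (||f||_p / eps)^p
Step 1: ||f||_1 / eps = 3.46 / 10.8 = 0.32037
Step 2: Raise to power p = 1:
  (0.32037)^1 = 0.32037
Step 3: Therefore mu(|f| > 10.8) <= 0.32037


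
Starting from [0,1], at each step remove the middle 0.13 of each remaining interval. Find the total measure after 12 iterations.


Step 1: At each step, fraction remaining = 1 - 0.13 = 0.87
Step 2: After 12 steps, measure = (0.87)^12
Result = 0.188032


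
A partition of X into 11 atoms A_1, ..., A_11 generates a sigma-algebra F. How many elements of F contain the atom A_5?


Each element of F is a union of some subset S of the 11 atoms.
The element contains A_5 iff A_5 is in S.
So we count subsets S of {A_1,...,A_11} with A_5 in S: choose freely among the other 10 atoms.
Count = 2^(11-1) = 2^10 = 1024.


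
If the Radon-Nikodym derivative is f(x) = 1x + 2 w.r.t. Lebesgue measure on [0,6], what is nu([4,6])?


nu(A) = integral_A (dnu/dmu) dmu = integral_4^6 (1x + 2) dx
Step 1: Antiderivative F(x) = (1/2)x^2 + 2x
Step 2: F(6) = (1/2)*6^2 + 2*6 = 18 + 12 = 30
Step 3: F(4) = (1/2)*4^2 + 2*4 = 8 + 8 = 16
Step 4: nu([4,6]) = F(6) - F(4) = 30 - 16 = 14


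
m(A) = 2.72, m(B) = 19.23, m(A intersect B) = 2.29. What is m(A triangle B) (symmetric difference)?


m(A Delta B) = m(A) + m(B) - 2*m(A n B)
= 2.72 + 19.23 - 2*2.29
= 2.72 + 19.23 - 4.58
= 17.37


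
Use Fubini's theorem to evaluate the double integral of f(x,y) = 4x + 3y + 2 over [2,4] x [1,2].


By Fubini, integrate in x first, then y.
Step 1: Fix y, integrate over x in [2,4]:
  integral(4x + 3y + 2, x=2..4)
  = 4*(4^2 - 2^2)/2 + (3y + 2)*(4 - 2)
  = 24 + (3y + 2)*2
  = 24 + 6y + 4
  = 28 + 6y
Step 2: Integrate over y in [1,2]:
  integral(28 + 6y, y=1..2)
  = 28*1 + 6*(2^2 - 1^2)/2
  = 28 + 9
  = 37


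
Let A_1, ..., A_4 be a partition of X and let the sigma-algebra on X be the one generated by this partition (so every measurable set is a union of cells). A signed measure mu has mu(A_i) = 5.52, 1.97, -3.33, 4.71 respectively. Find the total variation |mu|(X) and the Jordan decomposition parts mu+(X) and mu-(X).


Step 1: Every measurable set is a union of atoms (the cells / points), so a Hahn decomposition is
  obtained by grouping atoms by sign: P = union of atoms with mu > 0, N = union of the remaining atoms.
  Atoms in P (indices): 1, 2, 4;  atoms in N (indices): 3
  Positive values: 5.52, 1.97, 4.71
  Negative values: -3.33
Step 2: mu+(X) = mu(P) = sum of positive atom values = 12.2
Step 3: mu-(X) = -mu(N) = sum of |negative atom values| = 3.33
Step 4: |mu|(X) = mu+(X) + mu-(X) = 12.2 + 3.33 = 15.53


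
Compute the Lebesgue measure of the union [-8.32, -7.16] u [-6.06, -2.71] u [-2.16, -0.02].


For pairwise disjoint intervals, m(union) = sum of lengths.
= (-7.16 - -8.32) + (-2.71 - -6.06) + (-0.02 - -2.16)
= 1.16 + 3.35 + 2.14
= 6.65


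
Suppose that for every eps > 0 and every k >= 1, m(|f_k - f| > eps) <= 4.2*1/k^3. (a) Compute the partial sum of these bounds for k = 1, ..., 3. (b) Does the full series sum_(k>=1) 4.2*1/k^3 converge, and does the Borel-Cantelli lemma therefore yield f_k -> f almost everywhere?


Step 1: List the terms 4.2*1/k^3 for k = 1 to 3:
  k=1: 4.2
  k=2: 0.525
  k=3: 0.155556
Step 2: Partial sum = 4.2 + 0.525 + 0.155556
     = 4.880556
Step 3: The full series sum_(k>=1) 4.2*1/k^3 converges (p-series with p = 3 > 1; a constant multiple of a convergent series converges).
Step 4: Fix eps > 0. Since sum_k m(|f_k - f| > eps) < infinity, the Borel-Cantelli lemma gives
        m(limsup_k {|f_k - f| > eps}) = 0, i.e. for a.e. x, |f_k(x) - f(x)| <= eps for all large k.
        Applying this with eps = 1/j for j = 1, 2, ... and intersecting the countably many full-measure sets,
        for a.e. x we get limsup_k |f_k(x) - f(x)| <= 1/j for every j, hence f_k -> f almost everywhere.
Conclusion: series converges; Borel-Cantelli yields f_k -> f a.e.


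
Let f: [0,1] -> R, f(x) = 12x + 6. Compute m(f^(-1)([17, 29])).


f^(-1)([17, 29]) = {x : 17 <= 12x + 6 <= 29}
Solving: (17 - 6)/12 <= x <= (29 - 6)/12
= [0.916667, 1.916667]
Intersecting with [0,1]: [0.916667, 1]
Measure = 1 - 0.916667 = 0.083333


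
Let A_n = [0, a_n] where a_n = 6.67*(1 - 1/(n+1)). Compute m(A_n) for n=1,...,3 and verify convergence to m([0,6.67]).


By continuity of measure from below: if A_n increases to A, then m(A_n) -> m(A).
Here A = [0, 6.67], so m(A) = 6.67
Step 1: a_1 = 6.67*(1 - 1/2) = 3.335, m(A_1) = 3.335
Step 2: a_2 = 6.67*(1 - 1/3) = 4.4467, m(A_2) = 4.4467
Step 3: a_3 = 6.67*(1 - 1/4) = 5.0025, m(A_3) = 5.0025
Limit: m(A_n) -> m([0,6.67]) = 6.67


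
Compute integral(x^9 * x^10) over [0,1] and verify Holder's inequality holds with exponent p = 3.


Step 1: Exact integral of f*g = integral(x^19, 0, 1) = 1/20
     = 0.05
Step 2: Holder bound with p=3, q=1.5:
  ||f||_p = (integral x^27 dx)^(1/3) = (1/28)^(1/3) = 0.329317
  ||g||_q = (integral x^15 dx)^(1/1.5) = (1/16)^(1/1.5) = 0.15749
Step 3: Holder bound = ||f||_p * ||g||_q = 0.329317 * 0.15749 = 0.051864
Verification: 0.05 <= 0.051864 (Holder holds)


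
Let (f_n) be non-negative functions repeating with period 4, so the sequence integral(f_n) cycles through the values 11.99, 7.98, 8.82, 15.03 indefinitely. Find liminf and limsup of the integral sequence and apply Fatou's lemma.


The sequence (integral(f_n)) is periodic with period 4, repeating the values 11.99, 7.98, 8.82, 15.03 indefinitely.
Step 1: For a periodic sequence, every tail (a_m, a_(m+1), ...) contains all 4 period values infinitely often.
Step 2: Hence inf of every tail = min of the period values = min(11.99, 7.98, 8.82, 15.03) = 7.98.
        liminf_n integral(f_n) = sup over m of (inf of tail from m) = 7.98.
Step 3: Similarly sup of every tail = max of the period values = 15.03.
        limsup_n integral(f_n) = 15.03.
Step 4: Fatou's lemma: integral(liminf_n f_n) <= liminf_n integral(f_n) = 7.98.
        So the integral of the pointwise liminf is at most 7.98.


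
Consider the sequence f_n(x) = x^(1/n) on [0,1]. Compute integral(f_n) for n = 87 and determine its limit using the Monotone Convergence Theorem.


At n = 87: f_87(x) = x^(1/87).
Step 1: integral(x^(1/87), 0, 1) = [x^(1/87+1) / (1/87+1)] from 0 to 1
     = 1 / (1/87 + 1) = 1 / ((87+1)/87) = 87/(87+1)
     = 87/88 = 0.988636
Step 2: As n -> infinity, f_n(x) = x^(1/n) -> 1 for x in (0,1], and f_n is increasing in n.
By MCT, lim_n integral(f_n) = integral(lim_n f_n) = integral(1, 0, 1) = 1.
Step 3: Verify convergence: 87/88 = 0.988636 -> 1


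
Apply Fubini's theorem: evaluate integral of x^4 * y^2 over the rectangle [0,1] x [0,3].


By Fubini's theorem, the double integral factors as a product of single integrals:
Step 1: integral_0^1 x^4 dx = [x^5/5] from 0 to 1
     = 1^5/5 = 0.2
Step 2: integral_0^3 y^2 dy = [y^3/3] from 0 to 3
     = 3^3/3 = 9
Step 3: Double integral = 0.2 * 9 = 1.8


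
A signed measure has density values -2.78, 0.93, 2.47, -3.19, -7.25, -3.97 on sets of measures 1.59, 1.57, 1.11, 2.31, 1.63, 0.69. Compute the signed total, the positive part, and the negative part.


Step 1: Compute signed measure on each set:
  Set 1: -2.78 * 1.59 = -4.4202
  Set 2: 0.93 * 1.57 = 1.4601
  Set 3: 2.47 * 1.11 = 2.7417
  Set 4: -3.19 * 2.31 = -7.3689
  Set 5: -7.25 * 1.63 = -11.8175
  Set 6: -3.97 * 0.69 = -2.7393
Step 2: Total signed measure = (-4.4202) + (1.4601) + (2.7417) + (-7.3689) + (-11.8175) + (-2.7393)
     = -22.1441
Step 3: Positive part mu+(X) = sum of positive contributions = 4.2018
Step 4: Negative part mu-(X) = |sum of negative contributions| = 26.3459


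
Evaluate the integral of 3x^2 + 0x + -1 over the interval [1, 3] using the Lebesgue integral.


The Lebesgue integral of a Riemann-integrable function agrees with the Riemann integral.
Antiderivative F(x) = (3/3)x^3 + (0/2)x^2 + -1x
F(3) = (3/3)*3^3 + (0/2)*3^2 + -1*3
     = (3/3)*27 + (0/2)*9 + -1*3
     = 27 + 0.0 + -3
     = 24
F(1) = 0.0
Integral = F(3) - F(1) = 24 - 0.0 = 24


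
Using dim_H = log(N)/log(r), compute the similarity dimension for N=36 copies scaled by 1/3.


For a self-similar set with N copies scaled by 1/r:
dim_H = log(N)/log(r) = log(36)/log(3)
= 3.583519/1.098612
= 3.26186


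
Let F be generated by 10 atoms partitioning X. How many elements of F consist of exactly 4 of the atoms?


Each element of F is a union of some subset of the 10 atoms.
Elements that are unions of exactly 4 atoms correspond to 4-element subsets of the 10 atoms.
Count = C(10, 4) = 10! / (4! * 6!) = 210.


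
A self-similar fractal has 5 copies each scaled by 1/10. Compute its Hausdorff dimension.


For a self-similar set with N copies scaled by 1/r:
dim_H = log(N)/log(r) = log(5)/log(10)
= 1.609438/2.302585
= 0.69897


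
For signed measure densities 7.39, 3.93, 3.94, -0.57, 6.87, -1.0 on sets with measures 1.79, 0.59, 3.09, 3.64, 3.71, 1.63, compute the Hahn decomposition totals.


Step 1: Compute signed measure on each set:
  Set 1: 7.39 * 1.79 = 13.2281
  Set 2: 3.93 * 0.59 = 2.3187
  Set 3: 3.94 * 3.09 = 12.1746
  Set 4: -0.57 * 3.64 = -2.0748
  Set 5: 6.87 * 3.71 = 25.4877
  Set 6: -1.0 * 1.63 = -1.63
Step 2: Total signed measure = (13.2281) + (2.3187) + (12.1746) + (-2.0748) + (25.4877) + (-1.63)
     = 49.5043
Step 3: Positive part mu+(X) = sum of positive contributions = 53.2091
Step 4: Negative part mu-(X) = |sum of negative contributions| = 3.7048


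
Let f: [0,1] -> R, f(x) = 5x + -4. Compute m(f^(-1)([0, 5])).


f^(-1)([0, 5]) = {x : 0 <= 5x + -4 <= 5}
Solving: (0 - -4)/5 <= x <= (5 - -4)/5
= [0.8, 1.8]
Intersecting with [0,1]: [0.8, 1]
Measure = 1 - 0.8 = 0.2


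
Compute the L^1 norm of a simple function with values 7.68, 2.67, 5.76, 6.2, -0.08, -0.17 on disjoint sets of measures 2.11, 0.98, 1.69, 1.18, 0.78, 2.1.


Step 1: Compute |f_i|^1 for each value:
  |7.68|^1 = 7.68
  |2.67|^1 = 2.67
  |5.76|^1 = 5.76
  |6.2|^1 = 6.2
  |-0.08|^1 = 0.08
  |-0.17|^1 = 0.17
Step 2: Multiply by measures and sum:
  7.68 * 2.11 = 16.2048
  2.67 * 0.98 = 2.6166
  5.76 * 1.69 = 9.7344
  6.2 * 1.18 = 7.316
  0.08 * 0.78 = 0.0624
  0.17 * 2.1 = 0.357
Sum = 16.2048 + 2.6166 + 9.7344 + 7.316 + 0.0624 + 0.357 = 36.2912
Step 3: Take the p-th root:
||f||_1 = (36.2912)^(1/1) = 36.2912


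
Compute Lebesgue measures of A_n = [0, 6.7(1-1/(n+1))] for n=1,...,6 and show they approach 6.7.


By continuity of measure from below: if A_n increases to A, then m(A_n) -> m(A).
Here A = [0, 6.7], so m(A) = 6.7
Step 1: a_1 = 6.7*(1 - 1/2) = 3.35, m(A_1) = 3.35
Step 2: a_2 = 6.7*(1 - 1/3) = 4.4667, m(A_2) = 4.4667
Step 3: a_3 = 6.7*(1 - 1/4) = 5.025, m(A_3) = 5.025
Step 4: a_4 = 6.7*(1 - 1/5) = 5.36, m(A_4) = 5.36
Step 5: a_5 = 6.7*(1 - 1/6) = 5.5833, m(A_5) = 5.5833
Step 6: a_6 = 6.7*(1 - 1/7) = 5.7429, m(A_6) = 5.7429
Limit: m(A_n) -> m([0,6.7]) = 6.7


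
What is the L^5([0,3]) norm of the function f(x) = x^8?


Step 1: ||f||_5 = (integral_0^3 |x^8|^5 dx)^(1/5)
     = (integral_0^3 x^40 dx)^(1/5)
Step 2: integral_0^3 x^40 dx = [x^41/(41)] from 0 to 3 = 3^41/41
     = 36472996377170786403/41 = 8.895853e+17
Step 3: ||f||_5 = (8.895853e+17)^(1/5) = 3888.996187


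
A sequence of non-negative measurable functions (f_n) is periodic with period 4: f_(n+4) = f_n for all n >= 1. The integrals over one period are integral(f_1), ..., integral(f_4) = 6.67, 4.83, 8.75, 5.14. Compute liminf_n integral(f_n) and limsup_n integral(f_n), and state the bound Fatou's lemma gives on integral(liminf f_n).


The sequence (integral(f_n)) is periodic with period 4, repeating the values 6.67, 4.83, 8.75, 5.14 indefinitely.
Step 1: For a periodic sequence, every tail (a_m, a_(m+1), ...) contains all 4 period values infinitely often.
Step 2: Hence inf of every tail = min of the period values = min(6.67, 4.83, 8.75, 5.14) = 4.83.
        liminf_n integral(f_n) = sup over m of (inf of tail from m) = 4.83.
Step 3: Similarly sup of every tail = max of the period values = 8.75.
        limsup_n integral(f_n) = 8.75.
Step 4: Fatou's lemma: integral(liminf_n f_n) <= liminf_n integral(f_n) = 4.83.
        So the integral of the pointwise liminf is at most 4.83.


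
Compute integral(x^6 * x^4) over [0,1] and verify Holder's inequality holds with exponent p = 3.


Step 1: Exact integral of f*g = integral(x^10, 0, 1) = 1/11
     = 0.090909
Step 2: Holder bound with p=3, q=1.5:
  ||f||_p = (integral x^18 dx)^(1/3) = (1/19)^(1/3) = 0.374756
  ||g||_q = (integral x^6 dx)^(1/1.5) = (1/7)^(1/1.5) = 0.273276
Step 3: Holder bound = ||f||_p * ||g||_q = 0.374756 * 0.273276 = 0.102412
Verification: 0.090909 <= 0.102412 (Holder holds)


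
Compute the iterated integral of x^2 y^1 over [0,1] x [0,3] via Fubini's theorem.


By Fubini's theorem, the double integral factors as a product of single integrals:
Step 1: integral_0^1 x^2 dx = [x^3/3] from 0 to 1
     = 1^3/3 = 0.333333
Step 2: integral_0^3 y^1 dy = [y^2/2] from 0 to 3
     = 3^2/2 = 4.5
Step 3: Double integral = 0.333333 * 4.5 = 1.5


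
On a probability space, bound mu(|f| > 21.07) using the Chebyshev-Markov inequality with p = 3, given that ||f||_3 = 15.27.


Chebyshev/Markov inequality: mu(|f| > eps) <= (||f||_p / eps)^p
Step 1: ||f||_3 / eps = 15.27 / 21.07 = 0.724727
Step 2: Raise to power p = 3:
  (0.724727)^3 = 0.380648
Step 3: Therefore mu(|f| > 21.07) <= 0.380648


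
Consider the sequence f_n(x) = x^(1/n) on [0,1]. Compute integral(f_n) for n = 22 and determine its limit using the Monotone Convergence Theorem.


At n = 22: f_22(x) = x^(1/22).
Step 1: integral(x^(1/22), 0, 1) = [x^(1/22+1) / (1/22+1)] from 0 to 1
     = 1 / (1/22 + 1) = 1 / ((22+1)/22) = 22/(22+1)
     = 22/23 = 0.956522
Step 2: As n -> infinity, f_n(x) = x^(1/n) -> 1 for x in (0,1], and f_n is increasing in n.
By MCT, lim_n integral(f_n) = integral(lim_n f_n) = integral(1, 0, 1) = 1.
Step 3: Verify convergence: 22/23 = 0.956522 -> 1


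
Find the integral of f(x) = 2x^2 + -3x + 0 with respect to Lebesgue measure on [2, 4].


The Lebesgue integral of a Riemann-integrable function agrees with the Riemann integral.
Antiderivative F(x) = (2/3)x^3 + (-3/2)x^2 + 0x
F(4) = (2/3)*4^3 + (-3/2)*4^2 + 0*4
     = (2/3)*64 + (-3/2)*16 + 0*4
     = 42.666667 + -24 + 0
     = 18.666667
F(2) = -0.666667
Integral = F(4) - F(2) = 18.666667 - -0.666667 = 19.333333


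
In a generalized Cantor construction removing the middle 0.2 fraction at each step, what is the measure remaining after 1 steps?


Step 1: At each step, fraction remaining = 1 - 0.2 = 0.8
Step 2: After 1 steps, measure = (0.8)^1
Step 3: Computing the power step by step:
  After step 1: 0.8
Result = 0.8


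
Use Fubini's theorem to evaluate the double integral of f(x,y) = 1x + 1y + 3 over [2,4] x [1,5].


By Fubini, integrate in x first, then y.
Step 1: Fix y, integrate over x in [2,4]:
  integral(1x + 1y + 3, x=2..4)
  = 1*(4^2 - 2^2)/2 + (1y + 3)*(4 - 2)
  = 6 + (1y + 3)*2
  = 6 + 2y + 6
  = 12 + 2y
Step 2: Integrate over y in [1,5]:
  integral(12 + 2y, y=1..5)
  = 12*4 + 2*(5^2 - 1^2)/2
  = 48 + 24
  = 72


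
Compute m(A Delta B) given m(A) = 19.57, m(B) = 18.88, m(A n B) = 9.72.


m(A Delta B) = m(A) + m(B) - 2*m(A n B)
= 19.57 + 18.88 - 2*9.72
= 19.57 + 18.88 - 19.44
= 19.01


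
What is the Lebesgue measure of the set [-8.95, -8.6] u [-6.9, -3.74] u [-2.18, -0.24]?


For pairwise disjoint intervals, m(union) = sum of lengths.
= (-8.6 - -8.95) + (-3.74 - -6.9) + (-0.24 - -2.18)
= 0.35 + 3.16 + 1.94
= 5.45


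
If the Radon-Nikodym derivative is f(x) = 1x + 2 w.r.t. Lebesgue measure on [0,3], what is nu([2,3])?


nu(A) = integral_A (dnu/dmu) dmu = integral_2^3 (1x + 2) dx
Step 1: Antiderivative F(x) = (1/2)x^2 + 2x
Step 2: F(3) = (1/2)*3^2 + 2*3 = 4.5 + 6 = 10.5
Step 3: F(2) = (1/2)*2^2 + 2*2 = 2 + 4 = 6
Step 4: nu([2,3]) = F(3) - F(2) = 10.5 - 6 = 4.5


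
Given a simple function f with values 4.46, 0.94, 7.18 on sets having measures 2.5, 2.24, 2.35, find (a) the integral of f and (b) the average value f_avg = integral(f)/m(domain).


Step 1: Integral = sum(value_i * measure_i)
= 4.46*2.5 + 0.94*2.24 + 7.18*2.35
= 11.15 + 2.1056 + 16.873
= 30.1286
Step 2: Total measure of domain = 2.5 + 2.24 + 2.35 = 7.09
Step 3: Average value = 30.1286 / 7.09 = 4.24945


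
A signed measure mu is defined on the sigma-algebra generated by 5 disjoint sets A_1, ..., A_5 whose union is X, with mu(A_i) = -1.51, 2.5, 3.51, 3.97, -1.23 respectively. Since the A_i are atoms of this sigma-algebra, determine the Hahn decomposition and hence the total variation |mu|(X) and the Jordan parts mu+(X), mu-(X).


Step 1: Every measurable set is a union of atoms (the cells / points), so a Hahn decomposition is
  obtained by grouping atoms by sign: P = union of atoms with mu > 0, N = union of the remaining atoms.
  Atoms in P (indices): 2, 3, 4;  atoms in N (indices): 1, 5
  Positive values: 2.5, 3.51, 3.97
  Negative values: -1.51, -1.23
Step 2: mu+(X) = mu(P) = sum of positive atom values = 9.98
Step 3: mu-(X) = -mu(N) = sum of |negative atom values| = 2.74
Step 4: |mu|(X) = mu+(X) + mu-(X) = 9.98 + 2.74 = 12.72
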